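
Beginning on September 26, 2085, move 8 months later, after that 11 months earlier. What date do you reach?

June 26, 2085

Counting forward 8 months from September 26, 2085:
month 9 + 8 = 17, which is month 5 of year 2086 → May 2086.
Day 26 is valid in May, giving May 26, 2086.
Going back 11 months from May 26, 2086:
month 5 − 11 = -6, which is month 6 of year 2085 → June 2085.
Day 26 is valid in June, giving June 26, 2085.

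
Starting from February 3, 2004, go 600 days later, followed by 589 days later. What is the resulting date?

Adding 600 days from February 3, 2004:
February has 29 days, so 29 − 3 = 26 days remain after February 3, 2004; 600 − 26 = 574 left.
March 2004 has 31 days: 574 − 31 = 543 left.
April 2004 has 30 days: 543 − 30 = 513 left.
May 2004 has 31 days: 513 − 31 = 482 left.
June 2004 has 30 days: 482 − 30 = 452 left.
July 2004 has 31 days: 452 − 31 = 421 left.
August 2004 has 31 days: 421 − 31 = 390 left.
September 2004 has 30 days: 390 − 30 = 360 left.
October 2004 has 31 days: 360 − 31 = 329 left.
November 2004 has 30 days: 329 − 30 = 299 left.
December 2004 has 31 days: 299 − 31 = 268 left.
January 2005 has 31 days: 268 − 31 = 237 left.
February 2005 has 28 days (2005 is not a leap year): 237 − 28 = 209 left.
March 2005 has 31 days: 209 − 31 = 178 left.
April 2005 has 30 days: 178 − 30 = 148 left.
May 2005 has 31 days: 148 − 31 = 117 left.
June 2005 has 30 days: 117 − 30 = 87 left.
July 2005 has 31 days: 87 − 31 = 56 left.
August 2005 has 31 days: 56 − 31 = 25 left.
25 days into September 2005 → September 25, 2005.
Counting forward 589 days from September 25, 2005:
September has 30 days, so 30 − 25 = 5 days remain after September 25, 2005; 589 − 5 = 584 left.
October 2005 has 31 days: 584 − 31 = 553 left.
November 2005 has 30 days: 553 − 30 = 523 left.
December 2005 has 31 days: 523 − 31 = 492 left.
January 2006 has 31 days: 492 − 31 = 461 left.
February 2006 has 28 days (2006 is not a leap year): 461 − 28 = 433 left.
March 2006 has 31 days: 433 − 31 = 402 left.
April 2006 has 30 days: 402 − 30 = 372 left.
May 2006 has 31 days: 372 − 31 = 341 left.
June 2006 has 30 days: 341 − 30 = 311 left.
July 2006 has 31 days: 311 − 31 = 280 left.
August 2006 has 31 days: 280 − 31 = 249 left.
September 2006 has 30 days: 249 − 30 = 219 left.
October 2006 has 31 days: 219 − 31 = 188 left.
November 2006 has 30 days: 188 − 30 = 158 left.
December 2006 has 31 days: 158 − 31 = 127 left.
January 2007 has 31 days: 127 − 31 = 96 left.
February 2007 has 28 days (2007 is not a leap year): 96 − 28 = 68 left.
March 2007 has 31 days: 68 − 31 = 37 left.
April 2007 has 30 days: 37 − 30 = 7 left.
7 days into May 2007 → May 7, 2007.

May 7, 2007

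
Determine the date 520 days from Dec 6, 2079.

Counting forward 520 days from December 6, 2079.
December has 31 days, so 31 − 6 = 25 days remain after December 6, 2079; 520 − 25 = 495 left.
January 2080 has 31 days: 495 − 31 = 464 left.
February 2080 has 29 days (2080 is a leap year): 464 − 29 = 435 left.
March 2080 has 31 days: 435 − 31 = 404 left.
April 2080 has 30 days: 404 − 30 = 374 left.
May 2080 has 31 days: 374 − 31 = 343 left.
June 2080 has 30 days: 343 − 30 = 313 left.
July 2080 has 31 days: 313 − 31 = 282 left.
August 2080 has 31 days: 282 − 31 = 251 left.
September 2080 has 30 days: 251 − 30 = 221 left.
October 2080 has 31 days: 221 − 31 = 190 left.
November 2080 has 30 days: 190 − 30 = 160 left.
December 2080 has 31 days: 160 − 31 = 129 left.
January 2081 has 31 days: 129 − 31 = 98 left.
February 2081 has 28 days (2081 is not a leap year): 98 − 28 = 70 left.
March 2081 has 31 days: 70 − 31 = 39 left.
April 2081 has 30 days: 39 − 30 = 9 left.
9 days into May 2081 → May 9, 2081.

May 9, 2081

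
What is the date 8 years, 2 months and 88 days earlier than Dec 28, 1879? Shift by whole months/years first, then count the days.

August 1, 1871

Going back 8 years, 2 months and 88 days from December 28, 1879: first the month/year part, then the days.
-8 years → 1871; month 12 − 2 = 10 → October 1871.
Day 28 is valid in October, giving October 28, 1871.
Now subtract 88 days from October 28, 1871.
Going back 28 days from October 28, 1871 reaches the end of the previous month; 88 − 28 = 60 left.
September 1871 has 30 days: 60 − 30 = 30 left.
August 1871 has 31 days; 31 − 30 = 1 → August 1, 1871.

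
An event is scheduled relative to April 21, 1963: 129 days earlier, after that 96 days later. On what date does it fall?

March 19, 1963

Subtracting 129 days from April 21, 1963:
Going back 21 days from April 21, 1963 reaches the end of the previous month; 129 − 21 = 108 left.
March 1963 has 31 days: 108 − 31 = 77 left.
February 1963 has 28 days (1963 is not a leap year): 77 − 28 = 49 left.
January 1963 has 31 days: 49 − 31 = 18 left.
December 1962 has 31 days; 31 − 18 = 13 → December 13, 1962.
Advancing 96 days from December 13, 1962:
December has 31 days, so 31 − 13 = 18 days remain after December 13, 1962; 96 − 18 = 78 left.
January 1963 has 31 days: 78 − 31 = 47 left.
February 1963 has 28 days (1963 is not a leap year): 47 − 28 = 19 left.
19 days into March 1963 → March 19, 1963.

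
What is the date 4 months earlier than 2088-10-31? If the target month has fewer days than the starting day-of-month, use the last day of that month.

Going back 4 months from October 31, 2088.
month 10 − 4 = 6 → June 2088.
June 2088 has only 30 days and the start was day 31, so the date clamps to June 30, 2088.

June 30, 2088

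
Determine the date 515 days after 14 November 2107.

April 12, 2109

Advancing 515 days from November 14, 2107.
November has 30 days, so 30 − 14 = 16 days remain after November 14, 2107; 515 − 16 = 499 left.
December 2107 has 31 days: 499 − 31 = 468 left.
January 2108 has 31 days: 468 − 31 = 437 left.
February 2108 has 29 days (2108 is a leap year): 437 − 29 = 408 left.
March 2108 has 31 days: 408 − 31 = 377 left.
April 2108 has 30 days: 377 − 30 = 347 left.
May 2108 has 31 days: 347 − 31 = 316 left.
June 2108 has 30 days: 316 − 30 = 286 left.
July 2108 has 31 days: 286 − 31 = 255 left.
August 2108 has 31 days: 255 − 31 = 224 left.
September 2108 has 30 days: 224 − 30 = 194 left.
October 2108 has 31 days: 194 − 31 = 163 left.
November 2108 has 30 days: 163 − 30 = 133 left.
December 2108 has 31 days: 133 − 31 = 102 left.
January 2109 has 31 days: 102 − 31 = 71 left.
February 2109 has 28 days (2109 is not a leap year): 71 − 28 = 43 left.
March 2109 has 31 days: 43 − 31 = 12 left.
12 days into April 2109 → April 12, 2109.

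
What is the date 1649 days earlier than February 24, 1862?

August 20, 1857

Going back 1649 days from February 24, 1862.
Going back 24 days from February 24, 1862 reaches the end of the previous month; 1649 − 24 = 1625 left.
January 1862 has 31 days: 1625 − 31 = 1594 left.
December 1861 has 31 days: 1594 − 31 = 1563 left.
November 1861 has 30 days: 1563 − 30 = 1533 left.
October 1861 has 31 days: 1533 − 31 = 1502 left.
September 1861 has 30 days: 1502 − 30 = 1472 left.
August 1861 has 31 days: 1472 − 31 = 1441 left.
July 1861 has 31 days: 1441 − 31 = 1410 left.
June 1861 has 30 days: 1410 − 30 = 1380 left.
May 1861 has 31 days: 1380 − 31 = 1349 left.
April 1861 has 30 days: 1349 − 30 = 1319 left.
March 1861 has 31 days: 1319 − 31 = 1288 left.
February 1861 has 28 days (1861 is not a leap year): 1288 − 28 = 1260 left.
January 1861 has 31 days: 1260 − 31 = 1229 left.
December 1860 has 31 days: 1229 − 31 = 1198 left.
November 1860 has 30 days: 1198 − 30 = 1168 left.
October 1860 has 31 days: 1168 − 31 = 1137 left.
September 1860 has 30 days: 1137 − 30 = 1107 left.
August 1860 has 31 days: 1107 − 31 = 1076 left.
July 1860 has 31 days: 1076 − 31 = 1045 left.
June 1860 has 30 days: 1045 − 30 = 1015 left.
May 1860 has 31 days: 1015 − 31 = 984 left.
April 1860 has 30 days: 984 − 30 = 954 left.
March 1860 has 31 days: 954 − 31 = 923 left.
February 1860 has 29 days (1860 is a leap year): 923 − 29 = 894 left.
January 1860 has 31 days: 894 − 31 = 863 left.
December 1859 has 31 days: 863 − 31 = 832 left.
November 1859 has 30 days: 832 − 30 = 802 left.
October 1859 has 31 days: 802 − 31 = 771 left.
September 1859 has 30 days: 771 − 30 = 741 left.
August 1859 has 31 days: 741 − 31 = 710 left.
July 1859 has 31 days: 710 − 31 = 679 left.
June 1859 has 30 days: 679 − 30 = 649 left.
May 1859 has 31 days: 649 − 31 = 618 left.
April 1859 has 30 days: 618 − 30 = 588 left.
March 1859 has 31 days: 588 − 31 = 557 left.
February 1859 has 28 days (1859 is not a leap year): 557 − 28 = 529 left.
January 1859 has 31 days: 529 − 31 = 498 left.
December 1858 has 31 days: 498 − 31 = 467 left.
November 1858 has 30 days: 467 − 30 = 437 left.
October 1858 has 31 days: 437 − 31 = 406 left.
September 1858 has 30 days: 406 − 30 = 376 left.
August 1858 has 31 days: 376 − 31 = 345 left.
July 1858 has 31 days: 345 − 31 = 314 left.
June 1858 has 30 days: 314 − 30 = 284 left.
May 1858 has 31 days: 284 − 31 = 253 left.
April 1858 has 30 days: 253 − 30 = 223 left.
March 1858 has 31 days: 223 − 31 = 192 left.
February 1858 has 28 days (1858 is not a leap year): 192 − 28 = 164 left.
January 1858 has 31 days: 164 − 31 = 133 left.
December 1857 has 31 days: 133 − 31 = 102 left.
November 1857 has 30 days: 102 − 30 = 72 left.
October 1857 has 31 days: 72 − 31 = 41 left.
September 1857 has 30 days: 41 − 30 = 11 left.
August 1857 has 31 days; 31 − 11 = 20 → August 20, 1857.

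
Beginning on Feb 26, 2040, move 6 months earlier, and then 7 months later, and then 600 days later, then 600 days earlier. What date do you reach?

March 26, 2040

Counting back 6 months from February 26, 2040:
month 2 − 6 = -4, which is month 8 of year 2039 → August 2039.
Day 26 is valid in August, giving August 26, 2039.
Counting forward 7 months from August 26, 2039:
month 8 + 7 = 15, which is month 3 of year 2040 → March 2040.
Day 26 is valid in March, giving March 26, 2040.
Adding 600 days from March 26, 2040:
March has 31 days, so 31 − 26 = 5 days remain after March 26, 2040; 600 − 5 = 595 left.
April 2040 has 30 days: 595 − 30 = 565 left.
May 2040 has 31 days: 565 − 31 = 534 left.
June 2040 has 30 days: 534 − 30 = 504 left.
July 2040 has 31 days: 504 − 31 = 473 left.
August 2040 has 31 days: 473 − 31 = 442 left.
September 2040 has 30 days: 442 − 30 = 412 left.
October 2040 has 31 days: 412 − 31 = 381 left.
November 2040 has 30 days: 381 − 30 = 351 left.
December 2040 has 31 days: 351 − 31 = 320 left.
January 2041 has 31 days: 320 − 31 = 289 left.
February 2041 has 28 days (2041 is not a leap year): 289 − 28 = 261 left.
March 2041 has 31 days: 261 − 31 = 230 left.
April 2041 has 30 days: 230 − 30 = 200 left.
May 2041 has 31 days: 200 − 31 = 169 left.
June 2041 has 30 days: 169 − 30 = 139 left.
July 2041 has 31 days: 139 − 31 = 108 left.
August 2041 has 31 days: 108 − 31 = 77 left.
September 2041 has 30 days: 77 − 30 = 47 left.
October 2041 has 31 days: 47 − 31 = 16 left.
16 days into November 2041 → November 16, 2041.
Subtracting 600 days from November 16, 2041:
Going back 16 days from November 16, 2041 reaches the end of the previous month; 600 − 16 = 584 left.
October 2041 has 31 days: 584 − 31 = 553 left.
September 2041 has 30 days: 553 − 30 = 523 left.
August 2041 has 31 days: 523 − 31 = 492 left.
July 2041 has 31 days: 492 − 31 = 461 left.
June 2041 has 30 days: 461 − 30 = 431 left.
May 2041 has 31 days: 431 − 31 = 400 left.
April 2041 has 30 days: 400 − 30 = 370 left.
March 2041 has 31 days: 370 − 31 = 339 left.
February 2041 has 28 days (2041 is not a leap year): 339 − 28 = 311 left.
January 2041 has 31 days: 311 − 31 = 280 left.
December 2040 has 31 days: 280 − 31 = 249 left.
November 2040 has 30 days: 249 − 30 = 219 left.
October 2040 has 31 days: 219 − 31 = 188 left.
September 2040 has 30 days: 188 − 30 = 158 left.
August 2040 has 31 days: 158 − 31 = 127 left.
July 2040 has 31 days: 127 − 31 = 96 left.
June 2040 has 30 days: 96 − 30 = 66 left.
May 2040 has 31 days: 66 − 31 = 35 left.
April 2040 has 30 days: 35 − 30 = 5 left.
March 2040 has 31 days; 31 − 5 = 26 → March 26, 2040.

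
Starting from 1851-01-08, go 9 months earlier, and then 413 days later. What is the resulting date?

Counting back 9 months from January 8, 1851:
month 1 − 9 = -8, which is month 4 of year 1850 → April 1850.
Day 8 is valid in April, giving April 8, 1850.
Advancing 413 days from April 8, 1850:
April has 30 days, so 30 − 8 = 22 days remain after April 8, 1850; 413 − 22 = 391 left.
May 1850 has 31 days: 391 − 31 = 360 left.
June 1850 has 30 days: 360 − 30 = 330 left.
July 1850 has 31 days: 330 − 31 = 299 left.
August 1850 has 31 days: 299 − 31 = 268 left.
September 1850 has 30 days: 268 − 30 = 238 left.
October 1850 has 31 days: 238 − 31 = 207 left.
November 1850 has 30 days: 207 − 30 = 177 left.
December 1850 has 31 days: 177 − 31 = 146 left.
January 1851 has 31 days: 146 − 31 = 115 left.
February 1851 has 28 days (1851 is not a leap year): 115 − 28 = 87 left.
March 1851 has 31 days: 87 − 31 = 56 left.
April 1851 has 30 days: 56 − 30 = 26 left.
26 days into May 1851 → May 26, 1851.

May 26, 1851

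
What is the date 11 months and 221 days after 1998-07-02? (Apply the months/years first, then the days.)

January 9, 2000

Adding 11 months and 221 days from July 2, 1998: first the month/year part, then the days.
month 7 + 11 = 18, which is month 6 of year 1999 → June 1999.
Day 2 is valid in June, giving June 2, 1999.
Now add 221 days from June 2, 1999.
June has 30 days, so 30 − 2 = 28 days remain after June 2, 1999; 221 − 28 = 193 left.
July 1999 has 31 days: 193 − 31 = 162 left.
August 1999 has 31 days: 162 − 31 = 131 left.
September 1999 has 30 days: 131 − 30 = 101 left.
October 1999 has 31 days: 101 − 31 = 70 left.
November 1999 has 30 days: 70 − 30 = 40 left.
December 1999 has 31 days: 40 − 31 = 9 left.
9 days into January 2000 → January 9, 2000.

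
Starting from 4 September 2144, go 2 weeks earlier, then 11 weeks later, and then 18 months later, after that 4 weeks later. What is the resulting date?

June 3, 2146

Counting back 2 weeks (= 14 days) from September 4, 2144:
Going back 4 days from September 4, 2144 reaches the end of the previous month; 14 − 4 = 10 left.
August 2144 has 31 days; 31 − 10 = 21 → August 21, 2144.
Adding 11 weeks (= 77 days) from August 21, 2144:
August has 31 days, so 31 − 21 = 10 days remain after August 21, 2144; 77 − 10 = 67 left.
September 2144 has 30 days: 67 − 30 = 37 left.
October 2144 has 31 days: 37 − 31 = 6 left.
6 days into November 2144 → November 6, 2144.
Counting forward 18 months from November 6, 2144:
month 11 + 18 = 29, which is month 5 of year 2146 → May 2146.
Day 6 is valid in May, giving May 6, 2146.
Advancing 4 weeks (= 28 days) from May 6, 2146:
May has 31 days, so 31 − 6 = 25 days remain after May 6, 2146; 28 − 25 = 3 left.
3 days into June 2146 → June 3, 2146.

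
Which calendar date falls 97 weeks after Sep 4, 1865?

Adding 97 weeks = 679 days from September 4, 1865.
September has 30 days, so 30 − 4 = 26 days remain after September 4, 1865; 679 − 26 = 653 left.
October 1865 has 31 days: 653 − 31 = 622 left.
November 1865 has 30 days: 622 − 30 = 592 left.
December 1865 has 31 days: 592 − 31 = 561 left.
January 1866 has 31 days: 561 − 31 = 530 left.
February 1866 has 28 days (1866 is not a leap year): 530 − 28 = 502 left.
March 1866 has 31 days: 502 − 31 = 471 left.
April 1866 has 30 days: 471 − 30 = 441 left.
May 1866 has 31 days: 441 − 31 = 410 left.
June 1866 has 30 days: 410 − 30 = 380 left.
July 1866 has 31 days: 380 − 31 = 349 left.
August 1866 has 31 days: 349 − 31 = 318 left.
September 1866 has 30 days: 318 − 30 = 288 left.
October 1866 has 31 days: 288 − 31 = 257 left.
November 1866 has 30 days: 257 − 30 = 227 left.
December 1866 has 31 days: 227 − 31 = 196 left.
January 1867 has 31 days: 196 − 31 = 165 left.
February 1867 has 28 days (1867 is not a leap year): 165 − 28 = 137 left.
March 1867 has 31 days: 137 − 31 = 106 left.
April 1867 has 30 days: 106 − 30 = 76 left.
May 1867 has 31 days: 76 − 31 = 45 left.
June 1867 has 30 days: 45 − 30 = 15 left.
15 days into July 1867 → July 15, 1867.

July 15, 1867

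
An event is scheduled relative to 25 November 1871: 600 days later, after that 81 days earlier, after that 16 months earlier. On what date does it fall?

Counting forward 600 days from November 25, 1871:
November has 30 days, so 30 − 25 = 5 days remain after November 25, 1871; 600 − 5 = 595 left.
December 1871 has 31 days: 595 − 31 = 564 left.
January 1872 has 31 days: 564 − 31 = 533 left.
February 1872 has 29 days (1872 is a leap year): 533 − 29 = 504 left.
March 1872 has 31 days: 504 − 31 = 473 left.
April 1872 has 30 days: 473 − 30 = 443 left.
May 1872 has 31 days: 443 − 31 = 412 left.
June 1872 has 30 days: 412 − 30 = 382 left.
July 1872 has 31 days: 382 − 31 = 351 left.
August 1872 has 31 days: 351 − 31 = 320 left.
September 1872 has 30 days: 320 − 30 = 290 left.
October 1872 has 31 days: 290 − 31 = 259 left.
November 1872 has 30 days: 259 − 30 = 229 left.
December 1872 has 31 days: 229 − 31 = 198 left.
January 1873 has 31 days: 198 − 31 = 167 left.
February 1873 has 28 days (1873 is not a leap year): 167 − 28 = 139 left.
March 1873 has 31 days: 139 − 31 = 108 left.
April 1873 has 30 days: 108 − 30 = 78 left.
May 1873 has 31 days: 78 − 31 = 47 left.
June 1873 has 30 days: 47 − 30 = 17 left.
17 days into July 1873 → July 17, 1873.
Going back 81 days from July 17, 1873:
Going back 17 days from July 17, 1873 reaches the end of the previous month; 81 − 17 = 64 left.
June 1873 has 30 days: 64 − 30 = 34 left.
May 1873 has 31 days: 34 − 31 = 3 left.
April 1873 has 30 days; 30 − 3 = 27 → April 27, 1873.
Subtracting 16 months from April 27, 1873:
month 4 − 16 = -12, which is month 12 of year 1871 → December 1871.
Day 27 is valid in December, giving December 27, 1871.

December 27, 1871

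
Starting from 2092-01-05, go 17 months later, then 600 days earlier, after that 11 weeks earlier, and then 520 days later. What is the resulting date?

Advancing 17 months from January 5, 2092:
month 1 + 17 = 18, which is month 6 of year 2093 → June 2093.
Day 5 is valid in June, giving June 5, 2093.
Going back 600 days from June 5, 2093:
Going back 5 days from June 5, 2093 reaches the end of the previous month; 600 − 5 = 595 left.
May 2093 has 31 days: 595 − 31 = 564 left.
April 2093 has 30 days: 564 − 30 = 534 left.
March 2093 has 31 days: 534 − 31 = 503 left.
February 2093 has 28 days (2093 is not a leap year): 503 − 28 = 475 left.
January 2093 has 31 days: 475 − 31 = 444 left.
December 2092 has 31 days: 444 − 31 = 413 left.
November 2092 has 30 days: 413 − 30 = 383 left.
October 2092 has 31 days: 383 − 31 = 352 left.
September 2092 has 30 days: 352 − 30 = 322 left.
August 2092 has 31 days: 322 − 31 = 291 left.
July 2092 has 31 days: 291 − 31 = 260 left.
June 2092 has 30 days: 260 − 30 = 230 left.
May 2092 has 31 days: 230 − 31 = 199 left.
April 2092 has 30 days: 199 − 30 = 169 left.
March 2092 has 31 days: 169 − 31 = 138 left.
February 2092 has 29 days (2092 is a leap year): 138 − 29 = 109 left.
January 2092 has 31 days: 109 − 31 = 78 left.
December 2091 has 31 days: 78 − 31 = 47 left.
November 2091 has 30 days: 47 − 30 = 17 left.
October 2091 has 31 days; 31 − 17 = 14 → October 14, 2091.
Going back 11 weeks (= 77 days) from October 14, 2091:
Going back 14 days from October 14, 2091 reaches the end of the previous month; 77 − 14 = 63 left.
September 2091 has 30 days: 63 − 30 = 33 left.
August 2091 has 31 days: 33 − 31 = 2 left.
July 2091 has 31 days; 31 − 2 = 29 → July 29, 2091.
Advancing 520 days from July 29, 2091:
July has 31 days, so 31 − 29 = 2 days remain after July 29, 2091; 520 − 2 = 518 left.
August 2091 has 31 days: 518 − 31 = 487 left.
September 2091 has 30 days: 487 − 30 = 457 left.
October 2091 has 31 days: 457 − 31 = 426 left.
November 2091 has 30 days: 426 − 30 = 396 left.
December 2091 has 31 days: 396 − 31 = 365 left.
January 2092 has 31 days: 365 − 31 = 334 left.
February 2092 has 29 days (2092 is a leap year): 334 − 29 = 305 left.
March 2092 has 31 days: 305 − 31 = 274 left.
April 2092 has 30 days: 274 − 30 = 244 left.
May 2092 has 31 days: 244 − 31 = 213 left.
June 2092 has 30 days: 213 − 30 = 183 left.
July 2092 has 31 days: 183 − 31 = 152 left.
August 2092 has 31 days: 152 − 31 = 121 left.
September 2092 has 30 days: 121 − 30 = 91 left.
October 2092 has 31 days: 91 − 31 = 60 left.
November 2092 has 30 days: 60 − 30 = 30 left.
30 days into December 2092 → December 30, 2092.

December 30, 2092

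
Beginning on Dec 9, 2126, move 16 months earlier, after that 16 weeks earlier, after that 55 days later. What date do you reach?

June 13, 2125

Going back 16 months from December 9, 2126:
month 12 − 16 = -4, which is month 8 of year 2125 → August 2125.
Day 9 is valid in August, giving August 9, 2125.
Counting back 16 weeks (= 112 days) from August 9, 2125:
Going back 9 days from August 9, 2125 reaches the end of the previous month; 112 − 9 = 103 left.
July 2125 has 31 days: 103 − 31 = 72 left.
June 2125 has 30 days: 72 − 30 = 42 left.
May 2125 has 31 days: 42 − 31 = 11 left.
April 2125 has 30 days; 30 − 11 = 19 → April 19, 2125.
Adding 55 days from April 19, 2125:
April has 30 days, so 30 − 19 = 11 days remain after April 19, 2125; 55 − 11 = 44 left.
May 2125 has 31 days: 44 − 31 = 13 left.
13 days into June 2125 → June 13, 2125.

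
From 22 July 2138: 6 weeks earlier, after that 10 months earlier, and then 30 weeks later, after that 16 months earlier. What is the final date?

November 8, 2136

Subtracting 6 weeks (= 42 days) from July 22, 2138:
Going back 22 days from July 22, 2138 reaches the end of the previous month; 42 − 22 = 20 left.
June 2138 has 30 days; 30 − 20 = 10 → June 10, 2138.
Going back 10 months from June 10, 2138:
month 6 − 10 = -4, which is month 8 of year 2137 → August 2137.
Day 10 is valid in August, giving August 10, 2137.
Advancing 30 weeks (= 210 days) from August 10, 2137:
August has 31 days, so 31 − 10 = 21 days remain after August 10, 2137; 210 − 21 = 189 left.
September 2137 has 30 days: 189 − 30 = 159 left.
October 2137 has 31 days: 159 − 31 = 128 left.
November 2137 has 30 days: 128 − 30 = 98 left.
December 2137 has 31 days: 98 − 31 = 67 left.
January 2138 has 31 days: 67 − 31 = 36 left.
February 2138 has 28 days (2138 is not a leap year): 36 − 28 = 8 left.
8 days into March 2138 → March 8, 2138.
Subtracting 16 months from March 8, 2138:
month 3 − 16 = -13, which is month 11 of year 2136 → November 2136.
Day 8 is valid in November, giving November 8, 2136.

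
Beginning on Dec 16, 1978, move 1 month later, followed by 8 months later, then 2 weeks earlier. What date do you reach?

September 2, 1979

Advancing 1 month from December 16, 1978:
month 12 + 1 = 13, which is month 1 of year 1979 → January 1979.
Day 16 is valid in January, giving January 16, 1979.
Counting forward 8 months from January 16, 1979:
month 1 + 8 = 9 → September 1979.
Day 16 is valid in September, giving September 16, 1979.
Going back 2 weeks (= 14 days) from September 16, 1979:
16 − 14 = 2, still in September 1979.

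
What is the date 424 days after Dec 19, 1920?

February 16, 1922

Adding 424 days from December 19, 1920.
December has 31 days, so 31 − 19 = 12 days remain after December 19, 1920; 424 − 12 = 412 left.
January 1921 has 31 days: 412 − 31 = 381 left.
February 1921 has 28 days (1921 is not a leap year): 381 − 28 = 353 left.
March 1921 has 31 days: 353 − 31 = 322 left.
April 1921 has 30 days: 322 − 30 = 292 left.
May 1921 has 31 days: 292 − 31 = 261 left.
June 1921 has 30 days: 261 − 30 = 231 left.
July 1921 has 31 days: 231 − 31 = 200 left.
August 1921 has 31 days: 200 − 31 = 169 left.
September 1921 has 30 days: 169 − 30 = 139 left.
October 1921 has 31 days: 139 − 31 = 108 left.
November 1921 has 30 days: 108 − 30 = 78 left.
December 1921 has 31 days: 78 − 31 = 47 left.
January 1922 has 31 days: 47 − 31 = 16 left.
16 days into February 1922 → February 16, 1922.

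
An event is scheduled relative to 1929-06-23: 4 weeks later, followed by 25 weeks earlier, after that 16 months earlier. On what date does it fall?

Counting forward 4 weeks (= 28 days) from June 23, 1929:
June has 30 days, so 30 − 23 = 7 days remain after June 23, 1929; 28 − 7 = 21 left.
21 days into July 1929 → July 21, 1929.
Counting back 25 weeks (= 175 days) from July 21, 1929:
Going back 21 days from July 21, 1929 reaches the end of the previous month; 175 − 21 = 154 left.
June 1929 has 30 days: 154 − 30 = 124 left.
May 1929 has 31 days: 124 − 31 = 93 left.
April 1929 has 30 days: 93 − 30 = 63 left.
March 1929 has 31 days: 63 − 31 = 32 left.
February 1929 has 28 days (1929 is not a leap year): 32 − 28 = 4 left.
January 1929 has 31 days; 31 − 4 = 27 → January 27, 1929.
Going back 16 months from January 27, 1929:
month 1 − 16 = -15, which is month 9 of year 1927 → September 1927.
Day 27 is valid in September, giving September 27, 1927.

September 27, 1927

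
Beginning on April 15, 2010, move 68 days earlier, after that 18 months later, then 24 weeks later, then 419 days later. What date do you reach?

Going back 68 days from April 15, 2010:
Going back 15 days from April 15, 2010 reaches the end of the previous month; 68 − 15 = 53 left.
March 2010 has 31 days: 53 − 31 = 22 left.
February 2010 has 28 days; 28 − 22 = 6 → February 6, 2010.
Counting forward 18 months from February 6, 2010:
month 2 + 18 = 20, which is month 8 of year 2011 → August 2011.
Day 6 is valid in August, giving August 6, 2011.
Counting forward 24 weeks (= 168 days) from August 6, 2011:
August has 31 days, so 31 − 6 = 25 days remain after August 6, 2011; 168 − 25 = 143 left.
September 2011 has 30 days: 143 − 30 = 113 left.
October 2011 has 31 days: 113 − 31 = 82 left.
November 2011 has 30 days: 82 − 30 = 52 left.
December 2011 has 31 days: 52 − 31 = 21 left.
21 days into January 2012 → January 21, 2012.
Counting forward 419 days from January 21, 2012:
January has 31 days, so 31 − 21 = 10 days remain after January 21, 2012; 419 − 10 = 409 left.
February 2012 has 29 days (2012 is a leap year): 409 − 29 = 380 left.
March 2012 has 31 days: 380 − 31 = 349 left.
April 2012 has 30 days: 349 − 30 = 319 left.
May 2012 has 31 days: 319 − 31 = 288 left.
June 2012 has 30 days: 288 − 30 = 258 left.
July 2012 has 31 days: 258 − 31 = 227 left.
August 2012 has 31 days: 227 − 31 = 196 left.
September 2012 has 30 days: 196 − 30 = 166 left.
October 2012 has 31 days: 166 − 31 = 135 left.
November 2012 has 30 days: 135 − 30 = 105 left.
December 2012 has 31 days: 105 − 31 = 74 left.
January 2013 has 31 days: 74 − 31 = 43 left.
February 2013 has 28 days (2013 is not a leap year): 43 − 28 = 15 left.
15 days into March 2013 → March 15, 2013.

March 15, 2013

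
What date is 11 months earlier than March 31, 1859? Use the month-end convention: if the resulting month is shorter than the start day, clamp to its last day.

Going back 11 months from March 31, 1859.
month 3 − 11 = -8, which is month 4 of year 1858 → April 1858.
April 1858 has only 30 days and the start was day 31, so the date clamps to April 30, 1858.

April 30, 1858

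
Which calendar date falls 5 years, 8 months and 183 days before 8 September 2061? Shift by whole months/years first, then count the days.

Subtracting 5 years, 8 months and 183 days from September 8, 2061: first the month/year part, then the days.
-5 years → 2056; month 9 − 8 = 1 → January 2056.
Day 8 is valid in January, giving January 8, 2056.
Now subtract 183 days from January 8, 2056.
Going back 8 days from January 8, 2056 reaches the end of the previous month; 183 − 8 = 175 left.
December 2055 has 31 days: 175 − 31 = 144 left.
November 2055 has 30 days: 144 − 30 = 114 left.
October 2055 has 31 days: 114 − 31 = 83 left.
September 2055 has 30 days: 83 − 30 = 53 left.
August 2055 has 31 days: 53 − 31 = 22 left.
July 2055 has 31 days; 31 − 22 = 9 → July 9, 2055.

July 9, 2055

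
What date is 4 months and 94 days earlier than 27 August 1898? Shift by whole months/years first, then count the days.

Going back 4 months and 94 days from August 27, 1898: first the month/year part, then the days.
month 8 − 4 = 4 → April 1898.
Day 27 is valid in April, giving April 27, 1898.
Now subtract 94 days from April 27, 1898.
Going back 27 days from April 27, 1898 reaches the end of the previous month; 94 − 27 = 67 left.
March 1898 has 31 days: 67 − 31 = 36 left.
February 1898 has 28 days (1898 is not a leap year): 36 − 28 = 8 left.
January 1898 has 31 days; 31 − 8 = 23 → January 23, 1898.

January 23, 1898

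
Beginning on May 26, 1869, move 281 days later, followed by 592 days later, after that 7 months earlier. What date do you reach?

Adding 281 days from May 26, 1869:
May has 31 days, so 31 − 26 = 5 days remain after May 26, 1869; 281 − 5 = 276 left.
June 1869 has 30 days: 276 − 30 = 246 left.
July 1869 has 31 days: 246 − 31 = 215 left.
August 1869 has 31 days: 215 − 31 = 184 left.
September 1869 has 30 days: 184 − 30 = 154 left.
October 1869 has 31 days: 154 − 31 = 123 left.
November 1869 has 30 days: 123 − 30 = 93 left.
December 1869 has 31 days: 93 − 31 = 62 left.
January 1870 has 31 days: 62 − 31 = 31 left.
February 1870 has 28 days (1870 is not a leap year): 31 − 28 = 3 left.
3 days into March 1870 → March 3, 1870.
Advancing 592 days from March 3, 1870:
March has 31 days, so 31 − 3 = 28 days remain after March 3, 1870; 592 − 28 = 564 left.
April 1870 has 30 days: 564 − 30 = 534 left.
May 1870 has 31 days: 534 − 31 = 503 left.
June 1870 has 30 days: 503 − 30 = 473 left.
July 1870 has 31 days: 473 − 31 = 442 left.
August 1870 has 31 days: 442 − 31 = 411 left.
September 1870 has 30 days: 411 − 30 = 381 left.
October 1870 has 31 days: 381 − 31 = 350 left.
November 1870 has 30 days: 350 − 30 = 320 left.
December 1870 has 31 days: 320 − 31 = 289 left.
January 1871 has 31 days: 289 − 31 = 258 left.
February 1871 has 28 days (1871 is not a leap year): 258 − 28 = 230 left.
March 1871 has 31 days: 230 − 31 = 199 left.
April 1871 has 30 days: 199 − 30 = 169 left.
May 1871 has 31 days: 169 − 31 = 138 left.
June 1871 has 30 days: 138 − 30 = 108 left.
July 1871 has 31 days: 108 − 31 = 77 left.
August 1871 has 31 days: 77 − 31 = 46 left.
September 1871 has 30 days: 46 − 30 = 16 left.
16 days into October 1871 → October 16, 1871.
Counting back 7 months from October 16, 1871:
month 10 − 7 = 3 → March 1871.
Day 16 is valid in March, giving March 16, 1871.

March 16, 1871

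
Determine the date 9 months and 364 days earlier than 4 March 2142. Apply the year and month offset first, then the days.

June 5, 2140

Going back 9 months and 364 days from March 4, 2142: first the month/year part, then the days.
month 3 − 9 = -6, which is month 6 of year 2141 → June 2141.
Day 4 is valid in June, giving June 4, 2141.
Now subtract 364 days from June 4, 2141.
Going back 4 days from June 4, 2141 reaches the end of the previous month; 364 − 4 = 360 left.
May 2141 has 31 days: 360 − 31 = 329 left.
April 2141 has 30 days: 329 − 30 = 299 left.
March 2141 has 31 days: 299 − 31 = 268 left.
February 2141 has 28 days (2141 is not a leap year): 268 − 28 = 240 left.
January 2141 has 31 days: 240 − 31 = 209 left.
December 2140 has 31 days: 209 − 31 = 178 left.
November 2140 has 30 days: 178 − 30 = 148 left.
October 2140 has 31 days: 148 − 31 = 117 left.
September 2140 has 30 days: 117 − 30 = 87 left.
August 2140 has 31 days: 87 − 31 = 56 left.
July 2140 has 31 days: 56 − 31 = 25 left.
June 2140 has 30 days; 30 − 25 = 5 → June 5, 2140.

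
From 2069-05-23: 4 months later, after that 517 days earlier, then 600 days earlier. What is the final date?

September 2, 2066

Advancing 4 months from May 23, 2069:
month 5 + 4 = 9 → September 2069.
Day 23 is valid in September, giving September 23, 2069.
Subtracting 517 days from September 23, 2069:
Going back 23 days from September 23, 2069 reaches the end of the previous month; 517 − 23 = 494 left.
August 2069 has 31 days: 494 − 31 = 463 left.
July 2069 has 31 days: 463 − 31 = 432 left.
June 2069 has 30 days: 432 − 30 = 402 left.
May 2069 has 31 days: 402 − 31 = 371 left.
April 2069 has 30 days: 371 − 30 = 341 left.
March 2069 has 31 days: 341 − 31 = 310 left.
February 2069 has 28 days (2069 is not a leap year): 310 − 28 = 282 left.
January 2069 has 31 days: 282 − 31 = 251 left.
December 2068 has 31 days: 251 − 31 = 220 left.
November 2068 has 30 days: 220 − 30 = 190 left.
October 2068 has 31 days: 190 − 31 = 159 left.
September 2068 has 30 days: 159 − 30 = 129 left.
August 2068 has 31 days: 129 − 31 = 98 left.
July 2068 has 31 days: 98 − 31 = 67 left.
June 2068 has 30 days: 67 − 30 = 37 left.
May 2068 has 31 days: 37 − 31 = 6 left.
April 2068 has 30 days; 30 − 6 = 24 → April 24, 2068.
Subtracting 600 days from April 24, 2068:
Going back 24 days from April 24, 2068 reaches the end of the previous month; 600 − 24 = 576 left.
March 2068 has 31 days: 576 − 31 = 545 left.
February 2068 has 29 days (2068 is a leap year): 545 − 29 = 516 left.
January 2068 has 31 days: 516 − 31 = 485 left.
December 2067 has 31 days: 485 − 31 = 454 left.
November 2067 has 30 days: 454 − 30 = 424 left.
October 2067 has 31 days: 424 − 31 = 393 left.
September 2067 has 30 days: 393 − 30 = 363 left.
August 2067 has 31 days: 363 − 31 = 332 left.
July 2067 has 31 days: 332 − 31 = 301 left.
June 2067 has 30 days: 301 − 30 = 271 left.
May 2067 has 31 days: 271 − 31 = 240 left.
April 2067 has 30 days: 240 − 30 = 210 left.
March 2067 has 31 days: 210 − 31 = 179 left.
February 2067 has 28 days (2067 is not a leap year): 179 − 28 = 151 left.
January 2067 has 31 days: 151 − 31 = 120 left.
December 2066 has 31 days: 120 − 31 = 89 left.
November 2066 has 30 days: 89 − 30 = 59 left.
October 2066 has 31 days: 59 − 31 = 28 left.
September 2066 has 30 days; 30 − 28 = 2 → September 2, 2066.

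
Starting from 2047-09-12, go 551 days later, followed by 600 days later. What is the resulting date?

Advancing 551 days from September 12, 2047:
September has 30 days, so 30 − 12 = 18 days remain after September 12, 2047; 551 − 18 = 533 left.
October 2047 has 31 days: 533 − 31 = 502 left.
November 2047 has 30 days: 502 − 30 = 472 left.
December 2047 has 31 days: 472 − 31 = 441 left.
January 2048 has 31 days: 441 − 31 = 410 left.
February 2048 has 29 days (2048 is a leap year): 410 − 29 = 381 left.
March 2048 has 31 days: 381 − 31 = 350 left.
April 2048 has 30 days: 350 − 30 = 320 left.
May 2048 has 31 days: 320 − 31 = 289 left.
June 2048 has 30 days: 289 − 30 = 259 left.
July 2048 has 31 days: 259 − 31 = 228 left.
August 2048 has 31 days: 228 − 31 = 197 left.
September 2048 has 30 days: 197 − 30 = 167 left.
October 2048 has 31 days: 167 − 31 = 136 left.
November 2048 has 30 days: 136 − 30 = 106 left.
December 2048 has 31 days: 106 − 31 = 75 left.
January 2049 has 31 days: 75 − 31 = 44 left.
February 2049 has 28 days (2049 is not a leap year): 44 − 28 = 16 left.
16 days into March 2049 → March 16, 2049.
Adding 600 days from March 16, 2049:
March has 31 days, so 31 − 16 = 15 days remain after March 16, 2049; 600 − 15 = 585 left.
April 2049 has 30 days: 585 − 30 = 555 left.
May 2049 has 31 days: 555 − 31 = 524 left.
June 2049 has 30 days: 524 − 30 = 494 left.
July 2049 has 31 days: 494 − 31 = 463 left.
August 2049 has 31 days: 463 − 31 = 432 left.
September 2049 has 30 days: 432 − 30 = 402 left.
October 2049 has 31 days: 402 − 31 = 371 left.
November 2049 has 30 days: 371 − 30 = 341 left.
December 2049 has 31 days: 341 − 31 = 310 left.
January 2050 has 31 days: 310 − 31 = 279 left.
February 2050 has 28 days (2050 is not a leap year): 279 − 28 = 251 left.
March 2050 has 31 days: 251 − 31 = 220 left.
April 2050 has 30 days: 220 − 30 = 190 left.
May 2050 has 31 days: 190 − 31 = 159 left.
June 2050 has 30 days: 159 − 30 = 129 left.
July 2050 has 31 days: 129 − 31 = 98 left.
August 2050 has 31 days: 98 − 31 = 67 left.
September 2050 has 30 days: 67 − 30 = 37 left.
October 2050 has 31 days: 37 − 31 = 6 left.
6 days into November 2050 → November 6, 2050.

November 6, 2050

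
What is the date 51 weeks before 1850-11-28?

December 6, 1849

Counting back 51 weeks = 357 days from November 28, 1850.
Going back 28 days from November 28, 1850 reaches the end of the previous month; 357 − 28 = 329 left.
October 1850 has 31 days: 329 − 31 = 298 left.
September 1850 has 30 days: 298 − 30 = 268 left.
August 1850 has 31 days: 268 − 31 = 237 left.
July 1850 has 31 days: 237 − 31 = 206 left.
June 1850 has 30 days: 206 − 30 = 176 left.
May 1850 has 31 days: 176 − 31 = 145 left.
April 1850 has 30 days: 145 − 30 = 115 left.
March 1850 has 31 days: 115 − 31 = 84 left.
February 1850 has 28 days (1850 is not a leap year): 84 − 28 = 56 left.
January 1850 has 31 days: 56 − 31 = 25 left.
December 1849 has 31 days; 31 − 25 = 6 → December 6, 1849.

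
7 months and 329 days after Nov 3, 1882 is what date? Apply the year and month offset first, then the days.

April 27, 1884

Adding 7 months and 329 days from November 3, 1882: first the month/year part, then the days.
month 11 + 7 = 18, which is month 6 of year 1883 → June 1883.
Day 3 is valid in June, giving June 3, 1883.
Now add 329 days from June 3, 1883.
June has 30 days, so 30 − 3 = 27 days remain after June 3, 1883; 329 − 27 = 302 left.
July 1883 has 31 days: 302 − 31 = 271 left.
August 1883 has 31 days: 271 − 31 = 240 left.
September 1883 has 30 days: 240 − 30 = 210 left.
October 1883 has 31 days: 210 − 31 = 179 left.
November 1883 has 30 days: 179 − 30 = 149 left.
December 1883 has 31 days: 149 − 31 = 118 left.
January 1884 has 31 days: 118 − 31 = 87 left.
February 1884 has 29 days (1884 is a leap year): 87 − 29 = 58 left.
March 1884 has 31 days: 58 − 31 = 27 left.
27 days into April 1884 → April 27, 1884.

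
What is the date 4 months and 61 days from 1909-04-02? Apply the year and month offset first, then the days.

October 2, 1909

Counting forward 4 months and 61 days from April 2, 1909: first the month/year part, then the days.
month 4 + 4 = 8 → August 1909.
Day 2 is valid in August, giving August 2, 1909.
Now add 61 days from August 2, 1909.
August has 31 days, so 31 − 2 = 29 days remain after August 2, 1909; 61 − 29 = 32 left.
September 1909 has 30 days: 32 − 30 = 2 left.
2 days into October 1909 → October 2, 1909.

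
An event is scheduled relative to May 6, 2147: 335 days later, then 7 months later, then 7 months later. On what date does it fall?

Counting forward 335 days from May 6, 2147:
May has 31 days, so 31 − 6 = 25 days remain after May 6, 2147; 335 − 25 = 310 left.
June 2147 has 30 days: 310 − 30 = 280 left.
July 2147 has 31 days: 280 − 31 = 249 left.
August 2147 has 31 days: 249 − 31 = 218 left.
September 2147 has 30 days: 218 − 30 = 188 left.
October 2147 has 31 days: 188 − 31 = 157 left.
November 2147 has 30 days: 157 − 30 = 127 left.
December 2147 has 31 days: 127 − 31 = 96 left.
January 2148 has 31 days: 96 − 31 = 65 left.
February 2148 has 29 days (2148 is a leap year): 65 − 29 = 36 left.
March 2148 has 31 days: 36 − 31 = 5 left.
5 days into April 2148 → April 5, 2148.
Counting forward 7 months from April 5, 2148:
month 4 + 7 = 11 → November 2148.
Day 5 is valid in November, giving November 5, 2148.
Adding 7 months from November 5, 2148:
month 11 + 7 = 18, which is month 6 of year 2149 → June 2149.
Day 5 is valid in June, giving June 5, 2149.

June 5, 2149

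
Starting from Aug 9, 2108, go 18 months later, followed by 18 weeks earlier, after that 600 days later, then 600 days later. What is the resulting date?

Adding 18 months from August 9, 2108:
month 8 + 18 = 26, which is month 2 of year 2110 → February 2110.
Day 9 is valid in February, giving February 9, 2110.
Subtracting 18 weeks (= 126 days) from February 9, 2110:
Going back 9 days from February 9, 2110 reaches the end of the previous month; 126 − 9 = 117 left.
January 2110 has 31 days: 117 − 31 = 86 left.
December 2109 has 31 days: 86 − 31 = 55 left.
November 2109 has 30 days: 55 − 30 = 25 left.
October 2109 has 31 days; 31 − 25 = 6 → October 6, 2109.
Adding 600 days from October 6, 2109:
October has 31 days, so 31 − 6 = 25 days remain after October 6, 2109; 600 − 25 = 575 left.
November 2109 has 30 days: 575 − 30 = 545 left.
December 2109 has 31 days: 545 − 31 = 514 left.
January 2110 has 31 days: 514 − 31 = 483 left.
February 2110 has 28 days (2110 is not a leap year): 483 − 28 = 455 left.
March 2110 has 31 days: 455 − 31 = 424 left.
April 2110 has 30 days: 424 − 30 = 394 left.
May 2110 has 31 days: 394 − 31 = 363 left.
June 2110 has 30 days: 363 − 30 = 333 left.
July 2110 has 31 days: 333 − 31 = 302 left.
August 2110 has 31 days: 302 − 31 = 271 left.
September 2110 has 30 days: 271 − 30 = 241 left.
October 2110 has 31 days: 241 − 31 = 210 left.
November 2110 has 30 days: 210 − 30 = 180 left.
December 2110 has 31 days: 180 − 31 = 149 left.
January 2111 has 31 days: 149 − 31 = 118 left.
February 2111 has 28 days (2111 is not a leap year): 118 − 28 = 90 left.
March 2111 has 31 days: 90 − 31 = 59 left.
April 2111 has 30 days: 59 − 30 = 29 left.
29 days into May 2111 → May 29, 2111.
Advancing 600 days from May 29, 2111:
May has 31 days, so 31 − 29 = 2 days remain after May 29, 2111; 600 − 2 = 598 left.
June 2111 has 30 days: 598 − 30 = 568 left.
July 2111 has 31 days: 568 − 31 = 537 left.
August 2111 has 31 days: 537 − 31 = 506 left.
September 2111 has 30 days: 506 − 30 = 476 left.
October 2111 has 31 days: 476 − 31 = 445 left.
November 2111 has 30 days: 445 − 30 = 415 left.
December 2111 has 31 days: 415 − 31 = 384 left.
January 2112 has 31 days: 384 − 31 = 353 left.
February 2112 has 29 days (2112 is a leap year): 353 − 29 = 324 left.
March 2112 has 31 days: 324 − 31 = 293 left.
April 2112 has 30 days: 293 − 30 = 263 left.
May 2112 has 31 days: 263 − 31 = 232 left.
June 2112 has 30 days: 232 − 30 = 202 left.
July 2112 has 31 days: 202 − 31 = 171 left.
August 2112 has 31 days: 171 − 31 = 140 left.
September 2112 has 30 days: 140 − 30 = 110 left.
October 2112 has 31 days: 110 − 31 = 79 left.
November 2112 has 30 days: 79 − 30 = 49 left.
December 2112 has 31 days: 49 − 31 = 18 left.
18 days into January 2113 → January 18, 2113.

January 18, 2113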